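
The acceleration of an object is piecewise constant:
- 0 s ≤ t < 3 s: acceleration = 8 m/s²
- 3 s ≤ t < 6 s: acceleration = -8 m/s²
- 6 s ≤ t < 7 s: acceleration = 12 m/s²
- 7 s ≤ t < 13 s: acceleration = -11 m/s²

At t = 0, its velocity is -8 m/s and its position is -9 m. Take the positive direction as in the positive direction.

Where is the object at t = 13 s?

On each constant-a segment, Δv = aΔt and Δx = v₀Δt + ½aΔt²; chain segment to segment.
0–3 s: v starts -8 m/s; Δx = -8·3 + ½·8·3² = 12 m; v ends 16 m/s.
3–6 s: v starts 16 m/s; Δx = 16·3 + ½·-8·3² = 12 m; v ends -8 m/s.
6–7 s: v starts -8 m/s; Δx = -8·1 + ½·12·1² = -2 m; v ends 4 m/s.
7–13 s: v starts 4 m/s; Δx = 4·6 + ½·-11·6² = -174 m; v ends -62 m/s.
x(13) = -9 + Σ Δx = -161 m.

-161 m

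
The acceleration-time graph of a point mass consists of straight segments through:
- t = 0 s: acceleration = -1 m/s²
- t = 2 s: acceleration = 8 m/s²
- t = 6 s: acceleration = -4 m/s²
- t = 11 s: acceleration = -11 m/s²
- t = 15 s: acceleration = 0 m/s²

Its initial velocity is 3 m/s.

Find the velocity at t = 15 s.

Δv equals the area under the a-t graph; then v = v₀ + Δv.
0–2 s: ½(-1 + 8)(2) = 7 m/s
2–6 s: ½(8 + -4)(4) = 8 m/s
6–11 s: ½(-4 + -11)(5) = -37.5 m/s
11–15 s: ½(-11 + 0)(4) = -22 m/s
Δv = -44.5 m/s, so v(15) = 3 + (-44.5) = -41.5 m/s.

-41.5 m/s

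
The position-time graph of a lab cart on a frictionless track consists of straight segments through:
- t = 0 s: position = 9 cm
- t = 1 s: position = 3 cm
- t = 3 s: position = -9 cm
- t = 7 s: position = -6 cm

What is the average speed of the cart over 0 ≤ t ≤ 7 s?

Average speed = (total path length)/(elapsed time); on a piecewise-linear x-t graph the path length is Σ|Δx|.
0–1 s: |Δx| = |3 − 9| = 6 cm
1–3 s: |Δx| = |-9 − 3| = 12 cm
3–7 s: |Δx| = |-6 − -9| = 3 cm
Total path = 21 cm; average speed = 21/7 = 3 cm/s.

3 cm/s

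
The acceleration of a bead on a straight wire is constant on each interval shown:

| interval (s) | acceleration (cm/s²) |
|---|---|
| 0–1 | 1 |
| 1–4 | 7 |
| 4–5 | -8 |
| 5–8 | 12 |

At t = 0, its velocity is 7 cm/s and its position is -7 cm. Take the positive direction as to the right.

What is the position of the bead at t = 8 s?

198 cm

On each constant-a segment, Δv = aΔt and Δx = v₀Δt + ½aΔt²; chain segment to segment.
0–1 s: v starts 7 cm/s; Δx = 7·1 + ½·1·1² = 7.5 cm; v ends 8 cm/s.
1–4 s: v starts 8 cm/s; Δx = 8·3 + ½·7·3² = 55.5 cm; v ends 29 cm/s.
4–5 s: v starts 29 cm/s; Δx = 29·1 + ½·-8·1² = 25 cm; v ends 21 cm/s.
5–8 s: v starts 21 cm/s; Δx = 21·3 + ½·12·3² = 117 cm; v ends 57 cm/s.
x(8) = -7 + Σ Δx = 198 cm.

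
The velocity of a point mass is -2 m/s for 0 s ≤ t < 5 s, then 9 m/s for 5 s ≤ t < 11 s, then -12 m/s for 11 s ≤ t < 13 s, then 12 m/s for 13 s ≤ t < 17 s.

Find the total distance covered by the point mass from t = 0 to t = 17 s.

136 m

Distance (not displacement) is the total path length: add the absolute areas under v-t.
0–5 s: |-2| × 5 = 10 m
5–11 s: |9| × 6 = 54 m
11–13 s: |-12| × 2 = 24 m
13–17 s: |12| × 4 = 48 m
Total distance = 136 m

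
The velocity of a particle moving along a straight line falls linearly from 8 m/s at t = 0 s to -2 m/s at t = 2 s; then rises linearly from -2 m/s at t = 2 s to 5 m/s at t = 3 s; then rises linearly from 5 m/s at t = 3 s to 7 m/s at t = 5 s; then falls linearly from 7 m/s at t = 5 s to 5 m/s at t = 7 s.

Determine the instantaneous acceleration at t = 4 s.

Acceleration is the slope of the v-t graph on 3–5 s: (7 − 5)/(5 − 3) = 1 m/s².

1 m/s²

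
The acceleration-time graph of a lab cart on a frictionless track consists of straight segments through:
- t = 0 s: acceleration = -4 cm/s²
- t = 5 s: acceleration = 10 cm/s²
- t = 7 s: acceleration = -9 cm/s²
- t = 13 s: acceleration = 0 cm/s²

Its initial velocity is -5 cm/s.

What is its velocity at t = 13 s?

-16 cm/s

Δv equals the area under the a-t graph; then v = v₀ + Δv.
0–5 s: ½(-4 + 10)(5) = 15 cm/s
5–7 s: ½(10 + -9)(2) = 1 cm/s
7–13 s: ½(-9 + 0)(6) = -27 cm/s
Δv = -11 cm/s, so v(13) = -5 + (-11) = -16 cm/s.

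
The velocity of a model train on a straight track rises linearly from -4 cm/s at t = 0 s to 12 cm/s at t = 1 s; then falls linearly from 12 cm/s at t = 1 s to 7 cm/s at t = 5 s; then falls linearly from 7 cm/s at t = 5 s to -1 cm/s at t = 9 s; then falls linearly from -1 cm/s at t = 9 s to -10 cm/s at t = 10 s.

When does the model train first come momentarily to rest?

t = 0.25 s

v changes sign on 0–1 s (from -4 to 12); the graph is linear there, so v = 0 at t = 0 + (4)·(1 − 0)/(12 − -4) = 0.25 s.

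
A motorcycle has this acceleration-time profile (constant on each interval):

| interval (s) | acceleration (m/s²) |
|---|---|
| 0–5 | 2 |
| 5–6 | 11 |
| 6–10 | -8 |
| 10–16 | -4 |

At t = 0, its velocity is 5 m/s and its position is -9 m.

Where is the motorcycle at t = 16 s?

On each constant-a segment, Δv = aΔt and Δx = v₀Δt + ½aΔt²; chain segment to segment.
0–5 s: v starts 5 m/s; Δx = 5·5 + ½·2·5² = 50 m; v ends 15 m/s.
5–6 s: v starts 15 m/s; Δx = 15·1 + ½·11·1² = 20.5 m; v ends 26 m/s.
6–10 s: v starts 26 m/s; Δx = 26·4 + ½·-8·4² = 40 m; v ends -6 m/s.
10–16 s: v starts -6 m/s; Δx = -6·6 + ½·-4·6² = -108 m; v ends -30 m/s.
x(16) = -9 + Σ Δx = -6.5 m.

-6.5 m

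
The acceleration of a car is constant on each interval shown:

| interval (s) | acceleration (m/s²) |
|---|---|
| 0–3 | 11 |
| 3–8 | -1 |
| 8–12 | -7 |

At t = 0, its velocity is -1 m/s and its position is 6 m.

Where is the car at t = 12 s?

252 m

On each constant-a segment, Δv = aΔt and Δx = v₀Δt + ½aΔt²; chain segment to segment.
0–3 s: v starts -1 m/s; Δx = -1·3 + ½·11·3² = 46.5 m; v ends 32 m/s.
3–8 s: v starts 32 m/s; Δx = 32·5 + ½·-1·5² = 147.5 m; v ends 27 m/s.
8–12 s: v starts 27 m/s; Δx = 27·4 + ½·-7·4² = 52 m; v ends -1 m/s.
x(12) = 6 + Σ Δx = 252 m.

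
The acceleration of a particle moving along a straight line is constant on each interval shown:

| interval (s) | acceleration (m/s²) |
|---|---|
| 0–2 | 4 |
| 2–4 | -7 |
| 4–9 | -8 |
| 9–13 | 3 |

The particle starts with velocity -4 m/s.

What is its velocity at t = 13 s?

Δv equals the area under the a-t graph; then v = v₀ + Δv.
0–2 s: 4 × 2 = 8 m/s
2–4 s: -7 × 2 = -14 m/s
4–9 s: -8 × 5 = -40 m/s
9–13 s: 3 × 4 = 12 m/s
Δv = -34 m/s, so v(13) = -4 + (-34) = -38 m/s.

-38 m/s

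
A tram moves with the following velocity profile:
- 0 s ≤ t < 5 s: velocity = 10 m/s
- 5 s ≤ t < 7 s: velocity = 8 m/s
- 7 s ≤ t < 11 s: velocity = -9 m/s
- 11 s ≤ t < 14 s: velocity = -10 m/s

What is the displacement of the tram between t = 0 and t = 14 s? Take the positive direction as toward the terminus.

Net displacement equals the area under the velocity-time graph (areas below the axis count negative).
0–5 s: 10 × 5 = 50 m
5–7 s: 8 × 2 = 16 m
7–11 s: -9 × 4 = -36 m
11–14 s: -10 × 3 = -30 m
Net displacement = 0 m

0 m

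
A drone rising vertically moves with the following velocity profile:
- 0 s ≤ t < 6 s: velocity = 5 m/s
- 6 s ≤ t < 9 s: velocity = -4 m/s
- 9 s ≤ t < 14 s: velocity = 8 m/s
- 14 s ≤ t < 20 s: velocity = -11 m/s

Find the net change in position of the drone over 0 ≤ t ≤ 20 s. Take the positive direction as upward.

-8 m

Displacement is the signed area under the v-t curve.
0–6 s: 5 × 6 = 30 m
6–9 s: -4 × 3 = -12 m
9–14 s: 8 × 5 = 40 m
14–20 s: -11 × 6 = -66 m
Net displacement = -8 m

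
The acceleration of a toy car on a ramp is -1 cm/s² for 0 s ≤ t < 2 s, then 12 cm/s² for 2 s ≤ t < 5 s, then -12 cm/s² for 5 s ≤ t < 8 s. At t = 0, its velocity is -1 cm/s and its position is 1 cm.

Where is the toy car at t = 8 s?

87 cm

On each constant-a segment, Δv = aΔt and Δx = v₀Δt + ½aΔt²; chain segment to segment.
0–2 s: v starts -1 cm/s; Δx = -1·2 + ½·-1·2² = -4 cm; v ends -3 cm/s.
2–5 s: v starts -3 cm/s; Δx = -3·3 + ½·12·3² = 45 cm; v ends 33 cm/s.
5–8 s: v starts 33 cm/s; Δx = 33·3 + ½·-12·3² = 45 cm; v ends -3 cm/s.
x(8) = 1 + Σ Δx = 87 cm.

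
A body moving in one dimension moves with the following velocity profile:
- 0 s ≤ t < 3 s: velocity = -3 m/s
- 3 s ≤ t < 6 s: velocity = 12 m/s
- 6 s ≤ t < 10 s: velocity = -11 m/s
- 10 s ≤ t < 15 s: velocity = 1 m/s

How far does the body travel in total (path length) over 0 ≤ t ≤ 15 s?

Total distance travelled is ∫|v| dt — sum the magnitudes of each area piece.
0–3 s: |-3| × 3 = 9 m
3–6 s: |12| × 3 = 36 m
6–10 s: |-11| × 4 = 44 m
10–15 s: |1| × 5 = 5 m
Total distance = 94 m

94 m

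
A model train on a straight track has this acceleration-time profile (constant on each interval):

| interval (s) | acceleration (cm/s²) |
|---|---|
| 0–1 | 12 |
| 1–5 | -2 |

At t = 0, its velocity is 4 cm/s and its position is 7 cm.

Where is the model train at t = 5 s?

On each constant-a segment, Δv = aΔt and Δx = v₀Δt + ½aΔt²; chain segment to segment.
0–1 s: v starts 4 cm/s; Δx = 4·1 + ½·12·1² = 10 cm; v ends 16 cm/s.
1–5 s: v starts 16 cm/s; Δx = 16·4 + ½·-2·4² = 48 cm; v ends 8 cm/s.
x(5) = 7 + Σ Δx = 65 cm.

65 cm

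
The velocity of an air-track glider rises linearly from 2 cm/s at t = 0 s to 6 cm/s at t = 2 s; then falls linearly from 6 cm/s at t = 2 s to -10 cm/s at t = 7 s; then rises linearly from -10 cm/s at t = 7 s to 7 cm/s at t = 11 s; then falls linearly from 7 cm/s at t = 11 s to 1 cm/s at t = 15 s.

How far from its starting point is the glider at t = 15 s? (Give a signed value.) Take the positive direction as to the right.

8 cm

Displacement is the signed area under the v-t curve.
0–2 s: ½(2 + 6)(2) = 8 cm
2–7 s: ½(6 + -10)(5) = -10 cm
7–11 s: ½(-10 + 7)(4) = -6 cm
11–15 s: ½(7 + 1)(4) = 16 cm
Net displacement = 8 cm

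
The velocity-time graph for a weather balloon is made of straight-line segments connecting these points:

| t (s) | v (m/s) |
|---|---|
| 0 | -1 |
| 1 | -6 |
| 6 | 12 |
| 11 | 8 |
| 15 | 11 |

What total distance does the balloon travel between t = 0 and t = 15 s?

Distance (not displacement) is the total path length: add the absolute areas under v-t.
0–1 s: |½(-1 + -6)(1)| = 3.5 m
1–6 s: v = 0 at t = 8/3 s; triangle areas 5 + 20 = 25 m
6–11 s: |½(12 + 8)(5)| = 50 m
11–15 s: |½(8 + 11)(4)| = 38 m
Total distance = 116.5 m

116.5 m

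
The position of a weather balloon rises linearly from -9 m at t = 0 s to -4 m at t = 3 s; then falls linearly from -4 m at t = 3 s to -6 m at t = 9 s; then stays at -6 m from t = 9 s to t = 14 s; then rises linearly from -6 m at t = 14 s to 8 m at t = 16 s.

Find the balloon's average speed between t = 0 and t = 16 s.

Average speed = (total path length)/(elapsed time); on a piecewise-linear x-t graph the path length is Σ|Δx|.
0–3 s: |Δx| = |-4 − -9| = 5 m
3–9 s: |Δx| = |-6 − -4| = 2 m
9–14 s: |Δx| = |-6 − -6| = 0 m
14–16 s: |Δx| = |8 − -6| = 14 m
Total path = 21 m; average speed = 21/16 = 1.3125 m/s.

1.3125 m/s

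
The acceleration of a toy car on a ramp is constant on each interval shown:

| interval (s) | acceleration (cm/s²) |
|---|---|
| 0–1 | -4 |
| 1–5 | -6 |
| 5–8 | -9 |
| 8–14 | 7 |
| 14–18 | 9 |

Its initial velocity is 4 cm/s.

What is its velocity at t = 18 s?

Δv equals the area under the a-t graph; then v = v₀ + Δv.
0–1 s: -4 × 1 = -4 cm/s
1–5 s: -6 × 4 = -24 cm/s
5–8 s: -9 × 3 = -27 cm/s
8–14 s: 7 × 6 = 42 cm/s
14–18 s: 9 × 4 = 36 cm/s
Δv = 23 cm/s, so v(18) = 4 + (23) = 27 cm/s.

27 cm/s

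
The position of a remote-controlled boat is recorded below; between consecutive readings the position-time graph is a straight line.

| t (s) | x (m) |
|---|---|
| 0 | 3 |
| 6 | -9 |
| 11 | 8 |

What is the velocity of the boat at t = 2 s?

-2 m/s

Velocity is the slope of the x-t graph on 0–6 s: (-9 − 3)/(6 − 0) = -2 m/s.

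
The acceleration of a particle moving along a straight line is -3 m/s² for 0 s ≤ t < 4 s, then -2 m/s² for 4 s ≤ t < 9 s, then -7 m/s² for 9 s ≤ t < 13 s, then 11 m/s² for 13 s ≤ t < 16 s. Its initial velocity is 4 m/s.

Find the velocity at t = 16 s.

Δv equals the area under the a-t graph; then v = v₀ + Δv.
0–4 s: -3 × 4 = -12 m/s
4–9 s: -2 × 5 = -10 m/s
9–13 s: -7 × 4 = -28 m/s
13–16 s: 11 × 3 = 33 m/s
Δv = -17 m/s, so v(16) = 4 + (-17) = -13 m/s.

-13 m/s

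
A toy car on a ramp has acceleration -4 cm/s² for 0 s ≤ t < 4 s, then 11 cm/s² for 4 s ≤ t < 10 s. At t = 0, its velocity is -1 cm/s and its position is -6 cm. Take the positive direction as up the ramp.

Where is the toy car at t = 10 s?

On each constant-a segment, Δv = aΔt and Δx = v₀Δt + ½aΔt²; chain segment to segment.
0–4 s: v starts -1 cm/s; Δx = -1·4 + ½·-4·4² = -36 cm; v ends -17 cm/s.
4–10 s: v starts -17 cm/s; Δx = -17·6 + ½·11·6² = 96 cm; v ends 49 cm/s.
x(10) = -6 + Σ Δx = 54 cm.

54 cm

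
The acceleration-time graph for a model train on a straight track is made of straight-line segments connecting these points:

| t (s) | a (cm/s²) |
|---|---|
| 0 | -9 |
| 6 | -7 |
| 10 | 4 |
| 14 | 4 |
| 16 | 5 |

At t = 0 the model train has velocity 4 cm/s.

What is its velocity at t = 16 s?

Δv equals the area under the a-t graph; then v = v₀ + Δv.
0–6 s: ½(-9 + -7)(6) = -48 cm/s
6–10 s: ½(-7 + 4)(4) = -6 cm/s
10–14 s: 4 × 4 = 16 cm/s
14–16 s: ½(4 + 5)(2) = 9 cm/s
Δv = -29 cm/s, so v(16) = 4 + (-29) = -25 cm/s.

-25 cm/s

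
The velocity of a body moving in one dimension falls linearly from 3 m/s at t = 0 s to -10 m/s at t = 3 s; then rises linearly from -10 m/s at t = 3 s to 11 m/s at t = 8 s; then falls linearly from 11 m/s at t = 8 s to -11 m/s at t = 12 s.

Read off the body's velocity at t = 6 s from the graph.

On 3–8 s the graph is linear from -10 to 11 m/s: v(6) = -10 + (11 − -10)·(6 − 3)/(8 − 3) = 2.6 m/s.

2.6 m/s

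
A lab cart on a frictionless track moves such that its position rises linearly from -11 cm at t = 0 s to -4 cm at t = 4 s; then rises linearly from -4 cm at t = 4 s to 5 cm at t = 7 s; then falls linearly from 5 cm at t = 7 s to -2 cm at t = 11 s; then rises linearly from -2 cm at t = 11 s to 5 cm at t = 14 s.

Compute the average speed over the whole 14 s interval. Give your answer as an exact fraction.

15/7 cm/s

Average speed = (total path length)/(elapsed time); on a piecewise-linear x-t graph the path length is Σ|Δx|.
0–4 s: |Δx| = |-4 − -11| = 7 cm
4–7 s: |Δx| = |5 − -4| = 9 cm
7–11 s: |Δx| = |-2 − 5| = 7 cm
11–14 s: |Δx| = |5 − -2| = 7 cm
Total path = 30 cm; average speed = 30/14 = 15/7 cm/s.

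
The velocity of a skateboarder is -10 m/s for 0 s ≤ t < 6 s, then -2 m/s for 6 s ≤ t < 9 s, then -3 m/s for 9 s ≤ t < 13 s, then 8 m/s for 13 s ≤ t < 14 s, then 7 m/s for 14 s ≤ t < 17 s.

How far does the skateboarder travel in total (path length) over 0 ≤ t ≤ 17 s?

Total distance travelled is ∫|v| dt — sum the magnitudes of each area piece.
0–6 s: |-10| × 6 = 60 m
6–9 s: |-2| × 3 = 6 m
9–13 s: |-3| × 4 = 12 m
13–14 s: |8| × 1 = 8 m
14–17 s: |7| × 3 = 21 m
Total distance = 107 m

107 m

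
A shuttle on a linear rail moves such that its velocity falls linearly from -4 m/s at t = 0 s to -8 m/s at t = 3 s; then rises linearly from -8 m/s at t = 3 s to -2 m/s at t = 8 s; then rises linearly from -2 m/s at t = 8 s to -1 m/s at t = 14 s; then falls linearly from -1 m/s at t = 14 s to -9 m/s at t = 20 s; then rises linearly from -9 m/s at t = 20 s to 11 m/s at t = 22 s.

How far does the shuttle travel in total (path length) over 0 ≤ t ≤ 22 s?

92.1 m

Distance (not displacement) is the total path length: add the absolute areas under v-t.
0–3 s: |½(-4 + -8)(3)| = 18 m
3–8 s: |½(-8 + -2)(5)| = 25 m
8–14 s: |½(-2 + -1)(6)| = 9 m
14–20 s: |½(-1 + -9)(6)| = 30 m
20–22 s: v = 0 at t = 20.9 s; triangle areas 4.05 + 6.05 = 10.1 m
Total distance = 92.1 m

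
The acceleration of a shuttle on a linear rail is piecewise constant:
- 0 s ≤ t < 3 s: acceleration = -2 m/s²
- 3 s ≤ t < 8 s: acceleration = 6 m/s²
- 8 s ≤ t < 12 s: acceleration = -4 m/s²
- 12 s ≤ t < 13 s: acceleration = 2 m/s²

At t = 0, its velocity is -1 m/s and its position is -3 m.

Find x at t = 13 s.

On each constant-a segment, Δv = aΔt and Δx = v₀Δt + ½aΔt²; chain segment to segment.
0–3 s: v starts -1 m/s; Δx = -1·3 + ½·-2·3² = -12 m; v ends -7 m/s.
3–8 s: v starts -7 m/s; Δx = -7·5 + ½·6·5² = 40 m; v ends 23 m/s.
8–12 s: v starts 23 m/s; Δx = 23·4 + ½·-4·4² = 60 m; v ends 7 m/s.
12–13 s: v starts 7 m/s; Δx = 7·1 + ½·2·1² = 8 m; v ends 9 m/s.
x(13) = -3 + Σ Δx = 93 m.

93 m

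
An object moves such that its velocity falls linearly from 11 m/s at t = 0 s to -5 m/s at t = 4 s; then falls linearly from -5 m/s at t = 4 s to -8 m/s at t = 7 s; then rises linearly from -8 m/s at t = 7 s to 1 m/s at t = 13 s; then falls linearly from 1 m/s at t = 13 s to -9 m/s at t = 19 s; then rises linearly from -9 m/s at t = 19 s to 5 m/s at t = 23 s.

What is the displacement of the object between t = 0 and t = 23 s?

-60.5 m

Displacement is the signed area under the v-t curve.
0–4 s: ½(11 + -5)(4) = 12 m
4–7 s: ½(-5 + -8)(3) = -19.5 m
7–13 s: ½(-8 + 1)(6) = -21 m
13–19 s: ½(1 + -9)(6) = -24 m
19–23 s: ½(-9 + 5)(4) = -8 m
Net displacement = -60.5 m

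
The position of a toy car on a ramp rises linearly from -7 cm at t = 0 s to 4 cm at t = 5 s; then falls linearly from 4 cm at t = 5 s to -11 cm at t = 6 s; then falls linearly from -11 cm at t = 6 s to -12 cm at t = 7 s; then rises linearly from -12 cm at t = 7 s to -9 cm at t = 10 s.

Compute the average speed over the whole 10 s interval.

Average speed = (total path length)/(elapsed time); on a piecewise-linear x-t graph the path length is Σ|Δx|.
0–5 s: |Δx| = |4 − -7| = 11 cm
5–6 s: |Δx| = |-11 − 4| = 15 cm
6–7 s: |Δx| = |-12 − -11| = 1 cm
7–10 s: |Δx| = |-9 − -12| = 3 cm
Total path = 30 cm; average speed = 30/10 = 3 cm/s.

3 cm/s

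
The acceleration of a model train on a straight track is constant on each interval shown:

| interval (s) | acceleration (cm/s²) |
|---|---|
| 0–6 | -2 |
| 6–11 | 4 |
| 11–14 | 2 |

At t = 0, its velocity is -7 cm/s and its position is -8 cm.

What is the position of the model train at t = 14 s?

On each constant-a segment, Δv = aΔt and Δx = v₀Δt + ½aΔt²; chain segment to segment.
0–6 s: v starts -7 cm/s; Δx = -7·6 + ½·-2·6² = -78 cm; v ends -19 cm/s.
6–11 s: v starts -19 cm/s; Δx = -19·5 + ½·4·5² = -45 cm; v ends 1 cm/s.
11–14 s: v starts 1 cm/s; Δx = 1·3 + ½·2·3² = 12 cm; v ends 7 cm/s.
x(14) = -8 + Σ Δx = -119 cm.

-119 cm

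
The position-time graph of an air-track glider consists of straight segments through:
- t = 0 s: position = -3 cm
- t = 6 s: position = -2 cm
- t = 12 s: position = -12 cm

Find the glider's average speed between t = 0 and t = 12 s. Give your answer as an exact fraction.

11/12 cm/s

Average speed = (total path length)/(elapsed time); on a piecewise-linear x-t graph the path length is Σ|Δx|.
0–6 s: |Δx| = |-2 − -3| = 1 cm
6–12 s: |Δx| = |-12 − -2| = 10 cm
Total path = 11 cm; average speed = 11/12 = 11/12 cm/s.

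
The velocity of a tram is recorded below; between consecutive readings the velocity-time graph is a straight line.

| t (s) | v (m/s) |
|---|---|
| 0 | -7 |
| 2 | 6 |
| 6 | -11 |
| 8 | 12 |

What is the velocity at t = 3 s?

On 2–6 s the graph is linear from 6 to -11 m/s: v(3) = 6 + (-11 − 6)·(3 − 2)/(6 − 2) = 1.75 m/s.

1.75 m/s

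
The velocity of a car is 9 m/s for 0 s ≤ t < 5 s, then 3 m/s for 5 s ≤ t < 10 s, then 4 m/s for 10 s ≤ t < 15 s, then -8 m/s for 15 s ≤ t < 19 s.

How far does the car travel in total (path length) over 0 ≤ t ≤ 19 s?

112 m

Total distance travelled is ∫|v| dt — sum the magnitudes of each area piece.
0–5 s: |9| × 5 = 45 m
5–10 s: |3| × 5 = 15 m
10–15 s: |4| × 5 = 20 m
15–19 s: |-8| × 4 = 32 m
Total distance = 112 m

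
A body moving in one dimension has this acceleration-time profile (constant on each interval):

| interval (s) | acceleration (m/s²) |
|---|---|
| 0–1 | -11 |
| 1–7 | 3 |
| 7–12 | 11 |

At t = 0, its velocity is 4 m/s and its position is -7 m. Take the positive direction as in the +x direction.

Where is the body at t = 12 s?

196 m

On each constant-a segment, Δv = aΔt and Δx = v₀Δt + ½aΔt²; chain segment to segment.
0–1 s: v starts 4 m/s; Δx = 4·1 + ½·-11·1² = -1.5 m; v ends -7 m/s.
1–7 s: v starts -7 m/s; Δx = -7·6 + ½·3·6² = 12 m; v ends 11 m/s.
7–12 s: v starts 11 m/s; Δx = 11·5 + ½·11·5² = 192.5 m; v ends 66 m/s.
x(12) = -7 + Σ Δx = 196 m.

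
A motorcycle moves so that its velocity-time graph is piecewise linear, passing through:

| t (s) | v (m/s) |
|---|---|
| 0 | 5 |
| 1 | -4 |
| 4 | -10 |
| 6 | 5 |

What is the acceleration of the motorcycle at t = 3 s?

Acceleration is the slope of the v-t graph on 1–4 s: (-10 − -4)/(4 − 1) = -2 m/s².

-2 m/s²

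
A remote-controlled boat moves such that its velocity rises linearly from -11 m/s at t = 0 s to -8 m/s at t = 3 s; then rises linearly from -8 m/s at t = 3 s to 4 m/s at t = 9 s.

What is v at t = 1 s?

On 0–3 s the graph is linear from -11 to -8 m/s: v(1) = -11 + (-8 − -11)·(1 − 0)/(3 − 0) = -10 m/s.

-10 m/s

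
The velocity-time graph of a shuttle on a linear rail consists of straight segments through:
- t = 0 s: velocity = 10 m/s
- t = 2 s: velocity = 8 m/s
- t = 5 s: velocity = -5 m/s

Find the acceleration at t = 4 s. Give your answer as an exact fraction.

Acceleration is the slope of the v-t graph on 2–5 s: (-5 − 8)/(5 − 2) = -13/3 m/s².

-13/3 m/s²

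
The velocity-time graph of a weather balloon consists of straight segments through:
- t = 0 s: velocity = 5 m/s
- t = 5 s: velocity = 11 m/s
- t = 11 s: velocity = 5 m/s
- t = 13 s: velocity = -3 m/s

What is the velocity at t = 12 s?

On 11–13 s the graph is linear from 5 to -3 m/s: v(12) = 5 + (-3 − 5)·(12 − 11)/(13 − 11) = 1 m/s.

1 m/s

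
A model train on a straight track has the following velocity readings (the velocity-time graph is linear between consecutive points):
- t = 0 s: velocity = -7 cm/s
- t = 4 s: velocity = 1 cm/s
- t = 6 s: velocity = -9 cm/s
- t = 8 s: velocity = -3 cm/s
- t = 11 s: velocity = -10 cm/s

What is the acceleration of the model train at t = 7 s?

Acceleration is the slope of the v-t graph on 6–8 s: (-3 − -9)/(8 − 6) = 3 cm/s².

3 cm/s²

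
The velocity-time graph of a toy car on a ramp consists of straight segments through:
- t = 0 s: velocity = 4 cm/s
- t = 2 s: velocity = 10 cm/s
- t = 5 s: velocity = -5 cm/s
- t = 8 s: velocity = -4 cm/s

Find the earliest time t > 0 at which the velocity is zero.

t = 4 s

v changes sign on 2–5 s (from 10 to -5); the graph is linear there, so v = 0 at t = 2 + (-10)·(5 − 2)/(-5 − 10) = 4 s.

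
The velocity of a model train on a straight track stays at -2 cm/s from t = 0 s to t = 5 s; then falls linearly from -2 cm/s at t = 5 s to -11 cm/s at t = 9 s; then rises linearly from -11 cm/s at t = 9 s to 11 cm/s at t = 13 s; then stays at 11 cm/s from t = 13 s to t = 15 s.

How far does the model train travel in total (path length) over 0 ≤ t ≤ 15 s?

Distance (not displacement) is the total path length: add the absolute areas under v-t.
0–5 s: |-2| × 5 = 10 cm
5–9 s: |½(-2 + -11)(4)| = 26 cm
9–13 s: v = 0 at t = 11 s; triangle areas 11 + 11 = 22 cm
13–15 s: |11| × 2 = 22 cm
Total distance = 80 cm

80 cm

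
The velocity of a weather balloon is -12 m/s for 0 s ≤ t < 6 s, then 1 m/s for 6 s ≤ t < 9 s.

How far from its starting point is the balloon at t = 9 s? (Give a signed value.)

Net displacement equals the area under the velocity-time graph (areas below the axis count negative).
0–6 s: -12 × 6 = -72 m
6–9 s: 1 × 3 = 3 m
Net displacement = -69 m

-69 m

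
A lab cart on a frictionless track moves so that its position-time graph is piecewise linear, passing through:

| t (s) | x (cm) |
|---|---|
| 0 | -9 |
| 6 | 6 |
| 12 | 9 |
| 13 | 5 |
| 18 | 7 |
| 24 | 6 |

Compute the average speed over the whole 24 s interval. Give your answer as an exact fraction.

25/24 cm/s

Average speed = (total path length)/(elapsed time); on a piecewise-linear x-t graph the path length is Σ|Δx|.
0–6 s: |Δx| = |6 − -9| = 15 cm
6–12 s: |Δx| = |9 − 6| = 3 cm
12–13 s: |Δx| = |5 − 9| = 4 cm
13–18 s: |Δx| = |7 − 5| = 2 cm
18–24 s: |Δx| = |6 − 7| = 1 cm
Total path = 25 cm; average speed = 25/24 = 25/24 cm/s.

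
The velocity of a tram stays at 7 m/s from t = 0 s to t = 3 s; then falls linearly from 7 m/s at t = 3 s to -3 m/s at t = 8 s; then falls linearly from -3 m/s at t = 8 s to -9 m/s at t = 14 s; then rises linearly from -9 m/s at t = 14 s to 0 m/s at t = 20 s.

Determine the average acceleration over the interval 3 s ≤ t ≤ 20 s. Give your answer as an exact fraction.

-7/17 m/s²

Average acceleration = Δv/Δt = (0 − 7)/(20 − 3) = -7/17 m/s².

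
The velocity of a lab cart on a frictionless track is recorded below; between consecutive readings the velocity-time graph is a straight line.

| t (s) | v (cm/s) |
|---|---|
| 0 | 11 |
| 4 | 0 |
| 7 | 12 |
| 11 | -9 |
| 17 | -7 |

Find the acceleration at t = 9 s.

Acceleration is the slope of the v-t graph on 7–11 s: (-9 − 12)/(11 − 7) = -5.25 cm/s².

-5.25 cm/s²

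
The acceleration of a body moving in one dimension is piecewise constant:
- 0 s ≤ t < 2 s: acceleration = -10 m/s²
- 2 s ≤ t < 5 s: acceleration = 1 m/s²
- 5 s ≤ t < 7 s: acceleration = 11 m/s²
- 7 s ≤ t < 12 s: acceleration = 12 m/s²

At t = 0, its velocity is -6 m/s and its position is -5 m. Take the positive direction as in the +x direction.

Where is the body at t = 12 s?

On each constant-a segment, Δv = aΔt and Δx = v₀Δt + ½aΔt²; chain segment to segment.
0–2 s: v starts -6 m/s; Δx = -6·2 + ½·-10·2² = -32 m; v ends -26 m/s.
2–5 s: v starts -26 m/s; Δx = -26·3 + ½·1·3² = -73.5 m; v ends -23 m/s.
5–7 s: v starts -23 m/s; Δx = -23·2 + ½·11·2² = -24 m; v ends -1 m/s.
7–12 s: v starts -1 m/s; Δx = -1·5 + ½·12·5² = 145 m; v ends 59 m/s.
x(12) = -5 + Σ Δx = 10.5 m.

10.5 m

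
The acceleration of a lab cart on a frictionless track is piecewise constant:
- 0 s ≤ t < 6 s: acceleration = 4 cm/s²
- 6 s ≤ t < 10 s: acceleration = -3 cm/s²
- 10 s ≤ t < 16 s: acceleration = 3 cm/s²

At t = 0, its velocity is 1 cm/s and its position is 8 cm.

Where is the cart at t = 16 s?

On each constant-a segment, Δv = aΔt and Δx = v₀Δt + ½aΔt²; chain segment to segment.
0–6 s: v starts 1 cm/s; Δx = 1·6 + ½·4·6² = 78 cm; v ends 25 cm/s.
6–10 s: v starts 25 cm/s; Δx = 25·4 + ½·-3·4² = 76 cm; v ends 13 cm/s.
10–16 s: v starts 13 cm/s; Δx = 13·6 + ½·3·6² = 132 cm; v ends 31 cm/s.
x(16) = 8 + Σ Δx = 294 cm.

294 cm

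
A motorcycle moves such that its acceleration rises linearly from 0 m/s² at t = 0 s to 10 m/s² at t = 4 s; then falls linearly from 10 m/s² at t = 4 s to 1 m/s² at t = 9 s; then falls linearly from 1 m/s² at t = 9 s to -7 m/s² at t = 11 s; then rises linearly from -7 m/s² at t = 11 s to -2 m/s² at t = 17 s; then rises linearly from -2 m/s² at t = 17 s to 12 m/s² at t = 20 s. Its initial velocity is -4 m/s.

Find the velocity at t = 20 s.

25.5 m/s

Δv equals the area under the a-t graph; then v = v₀ + Δv.
0–4 s: ½(0 + 10)(4) = 20 m/s
4–9 s: ½(10 + 1)(5) = 27.5 m/s
9–11 s: ½(1 + -7)(2) = -6 m/s
11–17 s: ½(-7 + -2)(6) = -27 m/s
17–20 s: ½(-2 + 12)(3) = 15 m/s
Δv = 29.5 m/s, so v(20) = -4 + (29.5) = 25.5 m/s.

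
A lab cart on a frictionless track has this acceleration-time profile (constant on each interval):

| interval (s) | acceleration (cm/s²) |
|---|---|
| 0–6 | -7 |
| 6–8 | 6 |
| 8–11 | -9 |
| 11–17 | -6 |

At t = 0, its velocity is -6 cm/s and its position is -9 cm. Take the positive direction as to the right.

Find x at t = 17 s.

-889.5 cm

On each constant-a segment, Δv = aΔt and Δx = v₀Δt + ½aΔt²; chain segment to segment.
0–6 s: v starts -6 cm/s; Δx = -6·6 + ½·-7·6² = -162 cm; v ends -48 cm/s.
6–8 s: v starts -48 cm/s; Δx = -48·2 + ½·6·2² = -84 cm; v ends -36 cm/s.
8–11 s: v starts -36 cm/s; Δx = -36·3 + ½·-9·3² = -148.5 cm; v ends -63 cm/s.
11–17 s: v starts -63 cm/s; Δx = -63·6 + ½·-6·6² = -486 cm; v ends -99 cm/s.
x(17) = -9 + Σ Δx = -889.5 cm.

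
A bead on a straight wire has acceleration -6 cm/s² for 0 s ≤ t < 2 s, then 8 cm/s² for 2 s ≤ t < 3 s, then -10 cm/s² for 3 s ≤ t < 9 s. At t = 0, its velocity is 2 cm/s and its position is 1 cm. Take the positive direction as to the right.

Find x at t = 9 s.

-205 cm

On each constant-a segment, Δv = aΔt and Δx = v₀Δt + ½aΔt²; chain segment to segment.
0–2 s: v starts 2 cm/s; Δx = 2·2 + ½·-6·2² = -8 cm; v ends -10 cm/s.
2–3 s: v starts -10 cm/s; Δx = -10·1 + ½·8·1² = -6 cm; v ends -2 cm/s.
3–9 s: v starts -2 cm/s; Δx = -2·6 + ½·-10·6² = -192 cm; v ends -62 cm/s.
x(9) = 1 + Σ Δx = -205 cm.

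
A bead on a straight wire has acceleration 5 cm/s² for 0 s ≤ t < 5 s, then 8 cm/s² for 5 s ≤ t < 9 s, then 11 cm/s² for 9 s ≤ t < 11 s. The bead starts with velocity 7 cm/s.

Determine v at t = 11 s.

Δv equals the area under the a-t graph; then v = v₀ + Δv.
0–5 s: 5 × 5 = 25 cm/s
5–9 s: 8 × 4 = 32 cm/s
9–11 s: 11 × 2 = 22 cm/s
Δv = 79 cm/s, so v(11) = 7 + (79) = 86 cm/s.

86 cm/s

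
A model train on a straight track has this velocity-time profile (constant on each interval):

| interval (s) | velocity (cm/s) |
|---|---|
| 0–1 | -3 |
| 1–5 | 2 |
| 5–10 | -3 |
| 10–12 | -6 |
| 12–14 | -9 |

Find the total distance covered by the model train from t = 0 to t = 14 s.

56 cm

Total distance travelled is ∫|v| dt — sum the magnitudes of each area piece.
0–1 s: |-3| × 1 = 3 cm
1–5 s: |2| × 4 = 8 cm
5–10 s: |-3| × 5 = 15 cm
10–12 s: |-6| × 2 = 12 cm
12–14 s: |-9| × 2 = 18 cm
Total distance = 56 cm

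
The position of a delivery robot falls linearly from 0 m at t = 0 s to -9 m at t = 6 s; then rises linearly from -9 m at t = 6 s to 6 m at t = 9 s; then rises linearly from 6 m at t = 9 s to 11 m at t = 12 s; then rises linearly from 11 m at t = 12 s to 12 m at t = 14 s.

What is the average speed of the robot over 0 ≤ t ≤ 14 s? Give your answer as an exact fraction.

Average speed = (total path length)/(elapsed time); on a piecewise-linear x-t graph the path length is Σ|Δx|.
0–6 s: |Δx| = |-9 − 0| = 9 m
6–9 s: |Δx| = |6 − -9| = 15 m
9–12 s: |Δx| = |11 − 6| = 5 m
12–14 s: |Δx| = |12 − 11| = 1 m
Total path = 30 m; average speed = 30/14 = 15/7 m/s.

15/7 m/s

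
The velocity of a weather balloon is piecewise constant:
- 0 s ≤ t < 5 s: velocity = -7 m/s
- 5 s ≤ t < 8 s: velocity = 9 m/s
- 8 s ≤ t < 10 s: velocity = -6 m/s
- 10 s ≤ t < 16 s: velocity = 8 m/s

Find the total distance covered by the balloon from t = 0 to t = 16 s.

Distance (not displacement) is the total path length: add the absolute areas under v-t.
0–5 s: |-7| × 5 = 35 m
5–8 s: |9| × 3 = 27 m
8–10 s: |-6| × 2 = 12 m
10–16 s: |8| × 6 = 48 m
Total distance = 122 m

122 m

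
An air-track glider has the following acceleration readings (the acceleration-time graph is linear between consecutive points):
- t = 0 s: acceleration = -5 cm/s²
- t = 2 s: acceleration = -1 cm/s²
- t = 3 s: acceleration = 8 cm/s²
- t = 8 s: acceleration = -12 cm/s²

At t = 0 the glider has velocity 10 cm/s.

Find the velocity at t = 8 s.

Δv equals the area under the a-t graph; then v = v₀ + Δv.
0–2 s: ½(-5 + -1)(2) = -6 cm/s
2–3 s: ½(-1 + 8)(1) = 3.5 cm/s
3–8 s: ½(8 + -12)(5) = -10 cm/s
Δv = -12.5 cm/s, so v(8) = 10 + (-12.5) = -2.5 cm/s.

-2.5 cm/s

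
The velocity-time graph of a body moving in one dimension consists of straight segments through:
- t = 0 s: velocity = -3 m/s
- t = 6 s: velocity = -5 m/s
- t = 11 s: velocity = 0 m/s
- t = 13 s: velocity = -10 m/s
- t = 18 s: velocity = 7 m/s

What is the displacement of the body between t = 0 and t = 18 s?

Displacement is the signed area under the v-t curve.
0–6 s: ½(-3 + -5)(6) = -24 m
6–11 s: ½(-5 + 0)(5) = -12.5 m
11–13 s: ½(0 + -10)(2) = -10 m
13–18 s: ½(-10 + 7)(5) = -7.5 m
Net displacement = -54 m

-54 m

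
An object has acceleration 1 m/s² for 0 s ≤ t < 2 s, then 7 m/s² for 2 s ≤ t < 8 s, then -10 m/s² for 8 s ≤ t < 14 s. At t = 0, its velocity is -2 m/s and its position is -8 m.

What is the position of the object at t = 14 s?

188 m

On each constant-a segment, Δv = aΔt and Δx = v₀Δt + ½aΔt²; chain segment to segment.
0–2 s: v starts -2 m/s; Δx = -2·2 + ½·1·2² = -2 m; v ends 0 m/s.
2–8 s: v starts 0 m/s; Δx = 0·6 + ½·7·6² = 126 m; v ends 42 m/s.
8–14 s: v starts 42 m/s; Δx = 42·6 + ½·-10·6² = 72 m; v ends -18 m/s.
x(14) = -8 + Σ Δx = 188 m.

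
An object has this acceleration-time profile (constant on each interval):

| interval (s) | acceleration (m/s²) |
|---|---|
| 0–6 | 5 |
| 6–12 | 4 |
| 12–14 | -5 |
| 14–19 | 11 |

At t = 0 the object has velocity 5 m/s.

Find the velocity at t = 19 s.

104 m/s

Δv equals the area under the a-t graph; then v = v₀ + Δv.
0–6 s: 5 × 6 = 30 m/s
6–12 s: 4 × 6 = 24 m/s
12–14 s: -5 × 2 = -10 m/s
14–19 s: 11 × 5 = 55 m/s
Δv = 99 m/s, so v(19) = 5 + (99) = 104 m/s.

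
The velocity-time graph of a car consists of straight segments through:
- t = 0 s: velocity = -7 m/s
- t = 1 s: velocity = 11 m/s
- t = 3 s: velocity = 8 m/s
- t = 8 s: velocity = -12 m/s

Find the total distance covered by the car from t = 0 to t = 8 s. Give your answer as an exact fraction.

Total distance travelled is ∫|v| dt — sum the magnitudes of each area piece.
0–1 s: v = 0 at t = 7/18 s; triangle areas 49/36 + 121/36 = 85/18 m
1–3 s: |½(11 + 8)(2)| = 19 m
3–8 s: v = 0 at t = 5 s; triangle areas 8 + 18 = 26 m
Total distance = 895/18 m

895/18 m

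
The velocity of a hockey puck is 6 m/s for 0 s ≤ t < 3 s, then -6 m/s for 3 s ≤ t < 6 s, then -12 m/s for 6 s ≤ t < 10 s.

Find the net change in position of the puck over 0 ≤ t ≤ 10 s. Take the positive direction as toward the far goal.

Net displacement equals the area under the velocity-time graph (areas below the axis count negative).
0–3 s: 6 × 3 = 18 m
3–6 s: -6 × 3 = -18 m
6–10 s: -12 × 4 = -48 m
Net displacement = -48 m

-48 m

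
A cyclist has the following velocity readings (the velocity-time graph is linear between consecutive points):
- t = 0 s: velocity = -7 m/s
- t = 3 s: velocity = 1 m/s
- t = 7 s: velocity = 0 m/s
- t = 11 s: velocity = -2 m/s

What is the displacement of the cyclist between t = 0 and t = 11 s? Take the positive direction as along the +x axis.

Displacement is the signed area under the v-t curve.
0–3 s: ½(-7 + 1)(3) = -9 m
3–7 s: ½(1 + 0)(4) = 2 m
7–11 s: ½(0 + -2)(4) = -4 m
Net displacement = -11 m

-11 m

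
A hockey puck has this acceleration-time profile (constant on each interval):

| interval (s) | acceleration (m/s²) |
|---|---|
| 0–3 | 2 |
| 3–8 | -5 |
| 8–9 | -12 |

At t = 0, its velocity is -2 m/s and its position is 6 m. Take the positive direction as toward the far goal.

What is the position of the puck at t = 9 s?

-60.5 m

On each constant-a segment, Δv = aΔt and Δx = v₀Δt + ½aΔt²; chain segment to segment.
0–3 s: v starts -2 m/s; Δx = -2·3 + ½·2·3² = 3 m; v ends 4 m/s.
3–8 s: v starts 4 m/s; Δx = 4·5 + ½·-5·5² = -42.5 m; v ends -21 m/s.
8–9 s: v starts -21 m/s; Δx = -21·1 + ½·-12·1² = -27 m; v ends -33 m/s.
x(9) = 6 + Σ Δx = -60.5 m.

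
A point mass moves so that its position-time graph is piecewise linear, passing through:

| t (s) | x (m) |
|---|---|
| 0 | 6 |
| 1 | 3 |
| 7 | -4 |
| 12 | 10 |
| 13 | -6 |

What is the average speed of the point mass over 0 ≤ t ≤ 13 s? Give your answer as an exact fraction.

Average speed = (total path length)/(elapsed time); on a piecewise-linear x-t graph the path length is Σ|Δx|.
0–1 s: |Δx| = |3 − 6| = 3 m
1–7 s: |Δx| = |-4 − 3| = 7 m
7–12 s: |Δx| = |10 − -4| = 14 m
12–13 s: |Δx| = |-6 − 10| = 16 m
Total path = 40 m; average speed = 40/13 = 40/13 m/s.

40/13 m/s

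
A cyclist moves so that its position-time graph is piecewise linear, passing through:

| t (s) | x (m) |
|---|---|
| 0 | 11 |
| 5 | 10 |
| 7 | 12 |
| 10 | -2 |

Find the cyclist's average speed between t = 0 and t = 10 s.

Average speed = (total path length)/(elapsed time); on a piecewise-linear x-t graph the path length is Σ|Δx|.
0–5 s: |Δx| = |10 − 11| = 1 m
5–7 s: |Δx| = |12 − 10| = 2 m
7–10 s: |Δx| = |-2 − 12| = 14 m
Total path = 17 m; average speed = 17/10 = 1.7 m/s.

1.7 m/s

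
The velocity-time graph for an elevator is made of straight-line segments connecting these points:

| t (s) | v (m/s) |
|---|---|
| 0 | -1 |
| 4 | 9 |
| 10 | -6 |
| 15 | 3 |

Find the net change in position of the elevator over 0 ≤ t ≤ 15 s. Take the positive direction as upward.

Net displacement equals the area under the velocity-time graph (areas below the axis count negative).
0–4 s: ½(-1 + 9)(4) = 16 m
4–10 s: ½(9 + -6)(6) = 9 m
10–15 s: ½(-6 + 3)(5) = -7.5 m
Net displacement = 17.5 m

17.5 m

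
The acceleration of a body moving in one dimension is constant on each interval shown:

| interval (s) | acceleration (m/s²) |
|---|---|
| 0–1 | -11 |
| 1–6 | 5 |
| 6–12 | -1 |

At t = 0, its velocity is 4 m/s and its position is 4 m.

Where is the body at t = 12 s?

On each constant-a segment, Δv = aΔt and Δx = v₀Δt + ½aΔt²; chain segment to segment.
0–1 s: v starts 4 m/s; Δx = 4·1 + ½·-11·1² = -1.5 m; v ends -7 m/s.
1–6 s: v starts -7 m/s; Δx = -7·5 + ½·5·5² = 27.5 m; v ends 18 m/s.
6–12 s: v starts 18 m/s; Δx = 18·6 + ½·-1·6² = 90 m; v ends 12 m/s.
x(12) = 4 + Σ Δx = 120 m.

120 m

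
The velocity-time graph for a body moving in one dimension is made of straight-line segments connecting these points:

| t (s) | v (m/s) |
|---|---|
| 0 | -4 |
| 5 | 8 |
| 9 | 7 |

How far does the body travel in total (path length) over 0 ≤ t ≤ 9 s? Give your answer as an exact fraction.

Total distance travelled is ∫|v| dt — sum the magnitudes of each area piece.
0–5 s: v = 0 at t = 5/3 s; triangle areas 10/3 + 40/3 = 50/3 m
5–9 s: |½(8 + 7)(4)| = 30 m
Total distance = 140/3 m

140/3 m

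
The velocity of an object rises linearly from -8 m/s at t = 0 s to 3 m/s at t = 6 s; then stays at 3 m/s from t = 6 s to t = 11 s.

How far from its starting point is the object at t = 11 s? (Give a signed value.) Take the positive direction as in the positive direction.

Displacement is the signed area under the v-t curve.
0–6 s: ½(-8 + 3)(6) = -15 m
6–11 s: 3 × 5 = 15 m
Net displacement = 0 m

0 m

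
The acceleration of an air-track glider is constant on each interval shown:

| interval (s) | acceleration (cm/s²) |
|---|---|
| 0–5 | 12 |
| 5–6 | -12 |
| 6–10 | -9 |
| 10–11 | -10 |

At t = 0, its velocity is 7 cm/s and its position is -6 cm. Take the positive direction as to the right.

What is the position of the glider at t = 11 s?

402 cm

On each constant-a segment, Δv = aΔt and Δx = v₀Δt + ½aΔt²; chain segment to segment.
0–5 s: v starts 7 cm/s; Δx = 7·5 + ½·12·5² = 185 cm; v ends 67 cm/s.
5–6 s: v starts 67 cm/s; Δx = 67·1 + ½·-12·1² = 61 cm; v ends 55 cm/s.
6–10 s: v starts 55 cm/s; Δx = 55·4 + ½·-9·4² = 148 cm; v ends 19 cm/s.
10–11 s: v starts 19 cm/s; Δx = 19·1 + ½·-10·1² = 14 cm; v ends 9 cm/s.
x(11) = -6 + Σ Δx = 402 cm.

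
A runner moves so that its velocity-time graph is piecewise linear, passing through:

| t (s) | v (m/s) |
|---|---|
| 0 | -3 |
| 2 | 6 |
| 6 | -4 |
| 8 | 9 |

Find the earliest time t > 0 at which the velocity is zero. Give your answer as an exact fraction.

v changes sign on 0–2 s (from -3 to 6); the graph is linear there, so v = 0 at t = 0 + (3)·(2 − 0)/(6 − -3) = 2/3 s.

t = 2/3 s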